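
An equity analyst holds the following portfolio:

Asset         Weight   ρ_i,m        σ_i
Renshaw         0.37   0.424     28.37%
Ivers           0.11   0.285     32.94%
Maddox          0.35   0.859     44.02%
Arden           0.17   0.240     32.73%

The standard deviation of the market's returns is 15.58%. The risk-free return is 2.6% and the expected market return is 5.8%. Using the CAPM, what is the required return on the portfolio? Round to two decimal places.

6.72%

β_Renshaw = 0.424 × 28.37% / 15.58% = 0.7721
β_Ivers = 0.285 × 32.94% / 15.58% = 0.6026
β_Maddox = 0.859 × 44.02% / 15.58% = 2.4270
β_Arden = 0.240 × 32.73% / 15.58% = 0.5042
β_P = Σ w_i β_i = 0.37×0.7721 + 0.11×0.6026 + 0.35×2.4270 + 0.17×0.5042 = 1.2871
MRP = 5.8% − 2.6% = 3.20%
E(R_P) = R_f + β_P × MRP = 2.6% + 1.2871 × 3.2% = 6.72%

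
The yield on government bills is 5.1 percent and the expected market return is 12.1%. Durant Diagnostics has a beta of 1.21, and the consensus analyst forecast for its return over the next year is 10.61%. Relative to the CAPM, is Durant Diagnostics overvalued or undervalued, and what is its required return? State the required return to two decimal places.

Overvalued; required return 13.57%

MRP = 12.1% − 5.1% = 7.00%
Required return = R_f + β·MRP = 5.1% + 1.21 × 7.0% = 13.57%
Forecast 10.61% < required 13.57% → the stock plots below the SML → overvalued.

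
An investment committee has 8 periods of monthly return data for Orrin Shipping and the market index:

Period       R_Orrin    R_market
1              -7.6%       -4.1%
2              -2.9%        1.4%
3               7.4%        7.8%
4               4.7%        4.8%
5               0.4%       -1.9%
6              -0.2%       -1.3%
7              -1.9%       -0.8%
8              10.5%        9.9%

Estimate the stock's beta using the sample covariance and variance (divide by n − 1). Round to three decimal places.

1.094

Mean R_i = (-7.6 − 2.9 + 7.4 + 4.7 + 0.4 − 0.2 − 1.9 + 10.5) / 8 = 1.3000%
Mean R_m = (-4.1 + 1.4 + 7.8 + 4.8 − 1.9 − 1.3 − 0.8 + 9.9) / 8 = 1.9750%
Σ(R_i − R̄_i)(R_m − R̄_m) = 191.8100  ⇒  Cov = 191.8100 / 7 = 27.4014
Σ(R_m − R̄_m)² = 175.3950  ⇒  Var(R_m) = 175.3950 / 7 = 25.0564
β = Cov / Var(R_m) = 27.4014 / 25.0564 = 1.0936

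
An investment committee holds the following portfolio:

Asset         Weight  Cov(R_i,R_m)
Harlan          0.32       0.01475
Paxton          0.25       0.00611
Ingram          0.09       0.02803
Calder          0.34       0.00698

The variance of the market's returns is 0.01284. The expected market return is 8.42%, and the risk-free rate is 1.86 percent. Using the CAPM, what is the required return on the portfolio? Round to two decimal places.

β_Harlan = 0.01475 / 0.01284 = 1.1488
β_Paxton = 0.00611 / 0.01284 = 0.4759
β_Ingram = 0.02803 / 0.01284 = 2.1830
β_Calder = 0.00698 / 0.01284 = 0.5436
β_P = Σ w_i β_i = 0.32×1.1488 + 0.25×0.4759 + 0.09×2.1830 + 0.34×0.5436 = 0.8679
MRP = 8.42% − 1.86% = 6.56%
E(R_P) = R_f + β_P × MRP = 1.86% + 0.8679 × 6.56% = 7.55%

7.55%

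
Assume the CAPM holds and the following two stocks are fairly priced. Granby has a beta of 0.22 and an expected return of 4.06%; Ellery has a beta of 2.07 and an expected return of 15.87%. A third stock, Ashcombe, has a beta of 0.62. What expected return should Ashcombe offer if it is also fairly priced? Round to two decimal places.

6.61%

MRP (SML slope) = (15.87% − 4.06%) / (2.07 − 0.22) = 11.81% / 1.85 = 6.3838%
R_f (intercept) = 4.06% − 0.22 × 6.3838% = 2.6556%
E(R_Ashcombe) = R_f + β × MRP = 2.6556% + 0.62 × 6.3838% = 6.61%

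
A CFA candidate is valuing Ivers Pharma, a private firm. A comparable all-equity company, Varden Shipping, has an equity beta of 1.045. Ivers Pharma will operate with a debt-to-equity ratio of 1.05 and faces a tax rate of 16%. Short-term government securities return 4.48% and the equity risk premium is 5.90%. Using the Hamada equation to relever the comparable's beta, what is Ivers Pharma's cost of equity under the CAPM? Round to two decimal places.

16.08%

β_L = β_U × [1 + (1 − t)(D/E)] = 1.045 × [1 + (1 − 0.16) × 1.05]
    = 1.045 × [1 + 0.84 × 1.05] = 1.045 × 1.8820 = 1.9667
E(R) = R_f + β_L × MRP = 4.48% + 1.9667 × 5.90% = 16.08%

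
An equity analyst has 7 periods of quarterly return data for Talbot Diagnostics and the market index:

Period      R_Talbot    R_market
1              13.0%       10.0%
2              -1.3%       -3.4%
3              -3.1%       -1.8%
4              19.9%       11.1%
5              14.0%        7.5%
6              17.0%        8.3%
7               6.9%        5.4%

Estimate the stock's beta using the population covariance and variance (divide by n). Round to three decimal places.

Mean R_i = (13.0 − 1.3 − 3.1 + 19.9 + 14.0 + 17.0 + 6.9) / 7 = 9.4857%
Mean R_m = (10.0 − 3.4 − 1.8 + 11.1 + 7.5 + 8.3 + 5.4) / 7 = 5.3000%
Σ(R_i − R̄_i)(R_m − R̄_m) = 292.3300  ⇒  Cov = 292.3300 / 7 = 41.7614
Σ(R_m − R̄_m)² = 195.6800  ⇒  Var(R_m) = 195.6800 / 7 = 27.9543
β = Cov / Var(R_m) = 41.7614 / 27.9543 = 1.4939

1.494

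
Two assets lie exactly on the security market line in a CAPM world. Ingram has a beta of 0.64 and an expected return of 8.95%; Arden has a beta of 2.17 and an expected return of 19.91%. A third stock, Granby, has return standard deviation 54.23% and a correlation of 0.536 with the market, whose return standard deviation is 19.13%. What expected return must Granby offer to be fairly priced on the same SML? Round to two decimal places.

15.25%

MRP = (19.91% − 8.95%) / (2.17 − 0.64) = 7.1634%
R_f = 8.95% − 0.64 × 7.1634% = 4.3654%
β_Granby = ρ·σ_i/σ_m = 0.536 × 54.23 / 19.13 = 1.5195
E(R_Granby) = R_f + β × MRP = 4.3654% + 1.5195 × 7.1634% = 15.25%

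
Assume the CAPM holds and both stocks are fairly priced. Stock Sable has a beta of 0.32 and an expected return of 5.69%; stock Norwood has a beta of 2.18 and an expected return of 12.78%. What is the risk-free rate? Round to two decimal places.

4.47%

Both satisfy E(R) = R_f + β·MRP, so the slope of the SML is
MRP = (12.78% − 5.69%) / (2.18 − 0.32) = 7.09% / 1.86 = 3.8118%
R_f = E(R_Sable) − β_Sable·MRP = 5.69% − 0.32 × 3.8118% = 4.4702%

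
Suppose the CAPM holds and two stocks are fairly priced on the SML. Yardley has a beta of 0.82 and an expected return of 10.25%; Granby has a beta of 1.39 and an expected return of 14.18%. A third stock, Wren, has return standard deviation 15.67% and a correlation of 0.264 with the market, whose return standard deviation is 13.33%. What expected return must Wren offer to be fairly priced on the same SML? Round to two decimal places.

MRP = (14.18% − 10.25%) / (1.39 − 0.82) = 6.8947%
R_f = 10.25% − 0.82 × 6.8947% = 4.5963%
β_Wren = ρ·σ_i/σ_m = 0.264 × 15.67 / 13.33 = 0.3103
E(R_Wren) = R_f + β × MRP = 4.5963% + 0.3103 × 6.8947% = 6.74%

6.74%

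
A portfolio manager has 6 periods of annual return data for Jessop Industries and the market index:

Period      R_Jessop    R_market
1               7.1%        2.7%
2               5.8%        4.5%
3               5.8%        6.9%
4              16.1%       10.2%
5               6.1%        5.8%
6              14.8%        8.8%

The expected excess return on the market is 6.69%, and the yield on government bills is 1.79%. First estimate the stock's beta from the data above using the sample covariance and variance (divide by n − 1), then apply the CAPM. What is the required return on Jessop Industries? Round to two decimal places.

Mean R_i = (7.1 + 5.8 + 5.8 + 16.1 + 6.1 + 14.8) / 6 = 9.2833%
Mean R_m = (2.7 + 4.5 + 6.9 + 10.2 + 5.8 + 8.8) / 6 = 6.4833%
Σ(R_i − R̄_i)(R_m − R̄_m) = 54.0083  ⇒  Cov = 54.0083 / 5 = 10.8017
Σ(R_m − R̄_m)² = 38.0683  ⇒  Var(R_m) = 38.0683 / 5 = 7.6137
β = Cov / Var(R_m) = 10.8017 / 7.6137 = 1.4187
E(R) = R_f + β × MRP = 1.79% + 1.4187 × 6.69% = 11.28%

11.28%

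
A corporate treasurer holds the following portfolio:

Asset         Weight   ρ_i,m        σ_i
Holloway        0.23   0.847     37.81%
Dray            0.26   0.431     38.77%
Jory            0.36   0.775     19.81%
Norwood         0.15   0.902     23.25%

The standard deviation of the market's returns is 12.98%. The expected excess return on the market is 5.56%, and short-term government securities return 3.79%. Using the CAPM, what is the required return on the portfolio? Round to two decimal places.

12.52%

β_Holloway = 0.847 × 37.81% / 12.98% = 2.4673
β_Dray = 0.431 × 38.77% / 12.98% = 1.2874
β_Jory = 0.775 × 19.81% / 12.98% = 1.1828
β_Norwood = 0.902 × 23.25% / 12.98% = 1.6157
β_P = Σ w_i β_i = 0.23×2.4673 + 0.26×1.2874 + 0.36×1.1828 + 0.15×1.6157 = 1.5704
E(R_P) = R_f + β_P × MRP = 3.79% + 1.5704 × 5.56% = 12.52%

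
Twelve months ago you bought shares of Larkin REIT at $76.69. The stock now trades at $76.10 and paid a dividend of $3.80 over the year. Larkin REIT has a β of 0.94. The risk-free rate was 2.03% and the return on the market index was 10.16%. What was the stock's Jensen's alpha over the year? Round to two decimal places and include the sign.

-5.49%

Realised HPR = (P1 + D1 − P0) / P0 = (76.10 + 3.80 − 76.69) / 76.69 = 3.21 / 76.69 = 4.1857%
MRP = 10.16% − 2.03% = 8.13%
CAPM required = R_f + β·MRP = 2.03% + 0.94 × 8.13% = 9.6722%
α = realised − required = 4.1857% − 9.6722% = -5.49%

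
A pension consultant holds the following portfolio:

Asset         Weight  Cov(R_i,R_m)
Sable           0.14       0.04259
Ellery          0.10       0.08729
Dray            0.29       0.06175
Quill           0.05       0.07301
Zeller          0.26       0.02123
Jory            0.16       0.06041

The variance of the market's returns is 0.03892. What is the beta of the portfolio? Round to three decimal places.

β_Sable = 0.04259 / 0.03892 = 1.0943
β_Ellery = 0.08729 / 0.03892 = 2.2428
β_Dray = 0.06175 / 0.03892 = 1.5866
β_Quill = 0.07301 / 0.03892 = 1.8759
β_Zeller = 0.02123 / 0.03892 = 0.5455
β_Jory = 0.06041 / 0.03892 = 1.5522
β_P = Σ w_i β_i = 0.14×1.0943 + 0.10×2.2428 + 0.29×1.5866 + 0.05×1.8759 + 0.26×0.5455 + 0.16×1.5522 = 1.3216

1.322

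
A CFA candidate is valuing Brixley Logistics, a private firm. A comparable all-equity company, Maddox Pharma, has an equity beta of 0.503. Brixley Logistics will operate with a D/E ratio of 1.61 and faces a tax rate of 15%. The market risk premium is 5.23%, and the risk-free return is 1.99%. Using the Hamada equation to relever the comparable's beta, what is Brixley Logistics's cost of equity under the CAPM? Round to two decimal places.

8.22%

β_L = β_U × [1 + (1 − t)(D/E)] = 0.503 × [1 + (1 − 0.15) × 1.61]
    = 0.503 × [1 + 0.85 × 1.61] = 0.503 × 2.3685 = 1.1914
E(R) = R_f + β_L × MRP = 1.99% + 1.1914 × 5.23% = 8.22%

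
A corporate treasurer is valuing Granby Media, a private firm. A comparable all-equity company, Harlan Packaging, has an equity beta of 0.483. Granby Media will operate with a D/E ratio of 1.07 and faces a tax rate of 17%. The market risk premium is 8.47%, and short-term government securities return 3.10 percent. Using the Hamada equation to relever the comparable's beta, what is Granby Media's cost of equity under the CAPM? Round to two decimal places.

10.82%

β_L = β_U × [1 + (1 − t)(D/E)] = 0.483 × [1 + (1 − 0.17) × 1.07]
    = 0.483 × [1 + 0.83 × 1.07] = 0.483 × 1.8881 = 0.9120
E(R) = R_f + β_L × MRP = 3.10% + 0.9120 × 8.47% = 10.82%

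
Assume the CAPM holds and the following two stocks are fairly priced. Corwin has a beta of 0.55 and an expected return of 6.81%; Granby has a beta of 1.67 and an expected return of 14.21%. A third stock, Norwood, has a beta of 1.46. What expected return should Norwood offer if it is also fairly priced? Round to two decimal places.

MRP (SML slope) = (14.21% − 6.81%) / (1.67 − 0.55) = 7.40% / 1.12 = 6.6071%
R_f (intercept) = 6.81% − 0.55 × 6.6071% = 3.1761%
E(R_Norwood) = R_f + β × MRP = 3.1761% + 1.46 × 6.6071% = 12.82%

12.82%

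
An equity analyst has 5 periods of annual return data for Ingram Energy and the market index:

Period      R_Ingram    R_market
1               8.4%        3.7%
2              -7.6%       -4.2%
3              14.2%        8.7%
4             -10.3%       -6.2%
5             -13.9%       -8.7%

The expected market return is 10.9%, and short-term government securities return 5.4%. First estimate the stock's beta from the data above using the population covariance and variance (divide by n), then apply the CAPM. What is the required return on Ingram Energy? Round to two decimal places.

Mean R_i = (8.4 − 7.6 + 14.2 − 10.3 − 13.9) / 5 = -1.8400%
Mean R_m = (3.7 − 4.2 + 8.7 − 6.2 − 8.7) / 5 = -1.3400%
Σ(R_i − R̄_i)(R_m − R̄_m) = 359.0020  ⇒  Cov = 359.0020 / 5 = 71.8004
Σ(R_m − R̄_m)² = 212.1720  ⇒  Var(R_m) = 212.1720 / 5 = 42.4344
β = Cov / Var(R_m) = 71.8004 / 42.4344 = 1.6920
MRP = 10.9% − 5.4% = 5.50%
E(R) = R_f + β × MRP = 5.4% + 1.6920 × 5.5% = 14.71%

14.71%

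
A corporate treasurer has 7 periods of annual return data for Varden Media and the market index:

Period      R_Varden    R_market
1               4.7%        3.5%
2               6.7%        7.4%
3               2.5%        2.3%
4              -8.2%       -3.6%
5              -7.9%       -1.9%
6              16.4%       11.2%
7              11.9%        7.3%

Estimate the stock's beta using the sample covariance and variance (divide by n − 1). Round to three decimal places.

Mean R_i = (4.7 + 6.7 + 2.5 − 8.2 − 7.9 + 16.4 + 11.9) / 7 = 3.7286%
Mean R_m = (3.5 + 7.4 + 2.3 − 3.6 − 1.9 + 11.2 + 7.3) / 7 = 3.7429%
Σ(R_i − R̄_i)(R_m − R̄_m) = 289.1714  ⇒  Cov = 289.1714 / 6 = 48.1952
Σ(R_m − R̄_m)² = 169.5371  ⇒  Var(R_m) = 169.5371 / 6 = 28.2562
β = Cov / Var(R_m) = 48.1952 / 28.2562 = 1.7057

1.706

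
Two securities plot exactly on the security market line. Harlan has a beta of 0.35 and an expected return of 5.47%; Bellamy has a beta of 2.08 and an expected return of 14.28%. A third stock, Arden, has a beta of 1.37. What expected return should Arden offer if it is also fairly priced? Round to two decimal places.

10.66%

MRP (SML slope) = (14.28% − 5.47%) / (2.08 − 0.35) = 8.81% / 1.73 = 5.0925%
R_f (intercept) = 5.47% − 0.35 × 5.0925% = 3.6876%
E(R_Arden) = R_f + β × MRP = 3.6876% + 1.37 × 5.0925% = 10.66%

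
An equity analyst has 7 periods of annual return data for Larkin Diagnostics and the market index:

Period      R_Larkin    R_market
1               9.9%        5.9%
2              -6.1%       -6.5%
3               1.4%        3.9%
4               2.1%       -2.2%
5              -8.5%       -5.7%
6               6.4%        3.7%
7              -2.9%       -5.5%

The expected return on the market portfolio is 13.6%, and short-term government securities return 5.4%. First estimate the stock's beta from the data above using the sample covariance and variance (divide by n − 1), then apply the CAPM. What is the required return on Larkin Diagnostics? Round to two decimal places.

14.65%

Mean R_i = (9.9 − 6.1 + 1.4 + 2.1 − 8.5 + 6.4 − 2.9) / 7 = 0.3286%
Mean R_m = (5.9 − 6.5 + 3.9 − 2.2 − 5.7 + 3.7 − 5.5) / 7 = -0.9143%
Σ(R_i − R̄_i)(R_m − R̄_m) = 189.0829  ⇒  Cov = 189.0829 / 6 = 31.5138
Σ(R_m − R̄_m)² = 167.6886  ⇒  Var(R_m) = 167.6886 / 6 = 27.9481
β = Cov / Var(R_m) = 31.5138 / 27.9481 = 1.1276
MRP = 13.6% − 5.4% = 8.20%
E(R) = R_f + β × MRP = 5.4% + 1.1276 × 8.2% = 14.65%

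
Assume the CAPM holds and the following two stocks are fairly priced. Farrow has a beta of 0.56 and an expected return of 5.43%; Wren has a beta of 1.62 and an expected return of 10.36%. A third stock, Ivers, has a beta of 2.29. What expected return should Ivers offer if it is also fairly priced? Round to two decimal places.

MRP (SML slope) = (10.36% − 5.43%) / (1.62 − 0.56) = 4.93% / 1.06 = 4.6509%
R_f (intercept) = 5.43% − 0.56 × 4.6509% = 2.8255%
E(R_Ivers) = R_f + β × MRP = 2.8255% + 2.29 × 4.6509% = 13.48%

13.48%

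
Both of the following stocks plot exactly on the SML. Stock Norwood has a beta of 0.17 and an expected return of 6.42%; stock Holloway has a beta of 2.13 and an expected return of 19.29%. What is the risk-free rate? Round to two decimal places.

5.30%

Both satisfy E(R) = R_f + β·MRP, so the slope of the SML is
MRP = (19.29% − 6.42%) / (2.13 − 0.17) = 12.87% / 1.96 = 6.5663%
R_f = E(R_Norwood) − β_Norwood·MRP = 6.42% − 0.17 × 6.5663% = 5.3037%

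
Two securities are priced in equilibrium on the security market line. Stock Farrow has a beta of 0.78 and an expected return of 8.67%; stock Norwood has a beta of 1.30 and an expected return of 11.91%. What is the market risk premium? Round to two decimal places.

Both satisfy E(R) = R_f + β·MRP, so the slope of the SML is
MRP = (11.91% − 8.67%) / (1.30 − 0.78) = 3.24% / 0.52 = 6.2308%

6.23%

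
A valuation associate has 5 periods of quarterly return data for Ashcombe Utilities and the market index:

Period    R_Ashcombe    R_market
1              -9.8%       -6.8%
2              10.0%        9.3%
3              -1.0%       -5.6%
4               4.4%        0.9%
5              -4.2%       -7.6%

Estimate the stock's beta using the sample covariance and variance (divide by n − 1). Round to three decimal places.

0.983

Mean R_i = (-9.8 + 10.0 − 1.0 + 4.4 − 4.2) / 5 = -0.1200%
Mean R_m = (-6.8 + 9.3 − 5.6 + 0.9 − 7.6) / 5 = -1.9600%
Σ(R_i − R̄_i)(R_m − R̄_m) = 199.9440  ⇒  Cov = 199.9440 / 4 = 49.9860
Σ(R_m − R̄_m)² = 203.4520  ⇒  Var(R_m) = 203.4520 / 4 = 50.8630
β = Cov / Var(R_m) = 49.9860 / 50.8630 = 0.9828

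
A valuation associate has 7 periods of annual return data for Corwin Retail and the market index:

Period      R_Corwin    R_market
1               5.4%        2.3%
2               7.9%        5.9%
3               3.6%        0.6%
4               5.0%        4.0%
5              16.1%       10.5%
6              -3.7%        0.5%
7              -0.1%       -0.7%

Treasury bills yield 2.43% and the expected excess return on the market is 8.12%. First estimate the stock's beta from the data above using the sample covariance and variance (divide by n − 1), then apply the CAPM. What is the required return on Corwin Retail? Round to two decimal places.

Mean R_i = (5.4 + 7.9 + 3.6 + 5.0 + 16.1 − 3.7 − 0.1) / 7 = 4.8857%
Mean R_m = (2.3 + 5.9 + 0.6 + 4.0 + 10.5 + 0.5 − 0.7) / 7 = 3.3000%
Σ(R_i − R̄_i)(R_m − R̄_m) = 135.6000  ⇒  Cov = 135.6000 / 6 = 22.6000
Σ(R_m − R̄_m)² = 91.2200  ⇒  Var(R_m) = 91.2200 / 6 = 15.2033
β = Cov / Var(R_m) = 22.6000 / 15.2033 = 1.4865
E(R) = R_f + β × MRP = 2.43% + 1.4865 × 8.12% = 14.50%

14.50%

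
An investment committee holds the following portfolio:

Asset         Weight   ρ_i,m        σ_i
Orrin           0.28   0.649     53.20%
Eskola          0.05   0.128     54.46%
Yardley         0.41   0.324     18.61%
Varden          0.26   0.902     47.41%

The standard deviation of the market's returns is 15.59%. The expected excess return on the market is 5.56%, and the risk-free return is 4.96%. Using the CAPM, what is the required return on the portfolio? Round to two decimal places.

β_Orrin = 0.649 × 53.20% / 15.59% = 2.2147
β_Eskola = 0.128 × 54.46% / 15.59% = 0.4471
β_Yardley = 0.324 × 18.61% / 15.59% = 0.3868
β_Varden = 0.902 × 47.41% / 15.59% = 2.7430
β_P = Σ w_i β_i = 0.28×2.2147 + 0.05×0.4471 + 0.41×0.3868 + 0.26×2.7430 = 1.5142
E(R_P) = R_f + β_P × MRP = 4.96% + 1.5142 × 5.56% = 13.38%

13.38%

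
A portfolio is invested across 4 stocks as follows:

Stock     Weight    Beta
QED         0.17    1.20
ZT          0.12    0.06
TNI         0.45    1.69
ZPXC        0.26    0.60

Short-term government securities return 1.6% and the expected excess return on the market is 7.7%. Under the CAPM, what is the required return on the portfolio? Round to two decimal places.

β_P = Σ w_i β_i = 0.17×1.20 + 0.12×0.06 + 0.45×1.69 + 0.26×0.60 = 1.1277
E(R_P) = R_f + β_P × MRP = 1.6% + 1.1277 × 7.7% = 10.28%

10.28%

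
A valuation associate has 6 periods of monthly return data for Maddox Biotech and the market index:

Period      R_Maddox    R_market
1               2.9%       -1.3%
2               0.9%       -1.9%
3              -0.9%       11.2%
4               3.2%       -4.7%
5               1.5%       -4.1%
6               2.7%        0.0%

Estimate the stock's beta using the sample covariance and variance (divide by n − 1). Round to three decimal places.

Mean R_i = (2.9 + 0.9 − 0.9 + 3.2 + 1.5 + 2.7) / 6 = 1.7167%
Mean R_m = (-1.3 − 1.9 + 11.2 − 4.7 − 4.1 + 0.0) / 6 = -0.1333%
Σ(R_i − R̄_i)(R_m − R̄_m) = -35.3767  ⇒  Cov = -35.3767 / 5 = -7.0753
Σ(R_m − R̄_m)² = 169.5333  ⇒  Var(R_m) = 169.5333 / 5 = 33.9067
β = Cov / Var(R_m) = -7.0753 / 33.9067 = -0.2087

-0.209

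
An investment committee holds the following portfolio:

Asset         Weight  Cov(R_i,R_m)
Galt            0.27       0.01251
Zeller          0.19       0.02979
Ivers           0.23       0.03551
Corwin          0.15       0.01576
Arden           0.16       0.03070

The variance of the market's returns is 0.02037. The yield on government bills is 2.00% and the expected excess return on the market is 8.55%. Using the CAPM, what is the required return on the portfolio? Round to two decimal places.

β_Galt = 0.01251 / 0.02037 = 0.6141
β_Zeller = 0.02979 / 0.02037 = 1.4624
β_Ivers = 0.03551 / 0.02037 = 1.7432
β_Corwin = 0.01576 / 0.02037 = 0.7737
β_Arden = 0.03070 / 0.02037 = 1.5071
β_P = Σ w_i β_i = 0.27×0.6141 + 0.19×1.4624 + 0.23×1.7432 + 0.15×0.7737 + 0.16×1.5071 = 1.2018
E(R_P) = R_f + β_P × MRP = 2.00% + 1.2018 × 8.55% = 12.28%

12.28%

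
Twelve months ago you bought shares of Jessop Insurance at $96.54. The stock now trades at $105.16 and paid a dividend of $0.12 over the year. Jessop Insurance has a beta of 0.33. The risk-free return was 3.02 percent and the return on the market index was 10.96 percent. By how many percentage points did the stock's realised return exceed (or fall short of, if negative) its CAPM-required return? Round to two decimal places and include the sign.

Realised HPR = (P1 + D1 − P0) / P0 = (105.16 + 0.12 − 96.54) / 96.54 = 8.74 / 96.54 = 9.0532%
MRP = 10.96% − 3.02% = 7.94%
CAPM required = R_f + β·MRP = 3.02% + 0.33 × 7.94% = 5.6402%
α = realised − required = 9.0532% − 5.6402% = +3.41%

+3.41%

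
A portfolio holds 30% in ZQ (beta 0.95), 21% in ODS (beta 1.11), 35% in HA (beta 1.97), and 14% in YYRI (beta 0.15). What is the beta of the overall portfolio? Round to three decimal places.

1.229

β_P = Σ w_i β_i = 0.30×0.95 + 0.21×1.11 + 0.35×1.97 + 0.14×0.15 = 1.2286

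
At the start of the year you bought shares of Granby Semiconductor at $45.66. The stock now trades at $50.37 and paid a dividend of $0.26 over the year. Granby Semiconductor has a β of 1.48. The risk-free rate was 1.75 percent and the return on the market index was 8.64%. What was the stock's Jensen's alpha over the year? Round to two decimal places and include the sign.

Realised HPR = (P1 + D1 − P0) / P0 = (50.37 + 0.26 − 45.66) / 45.66 = 4.97 / 45.66 = 10.8848%
MRP = 8.64% − 1.75% = 6.89%
CAPM required = R_f + β·MRP = 1.75% + 1.48 × 6.89% = 11.9472%
α = realised − required = 10.8848% − 11.9472% = -1.06%

-1.06%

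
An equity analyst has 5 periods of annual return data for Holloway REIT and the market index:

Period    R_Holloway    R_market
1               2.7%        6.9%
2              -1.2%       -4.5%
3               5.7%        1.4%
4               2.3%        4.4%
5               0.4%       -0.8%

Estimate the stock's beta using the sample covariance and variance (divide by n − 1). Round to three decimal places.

Mean R_i = (2.7 − 1.2 + 5.7 + 2.3 + 0.4) / 5 = 1.9800%
Mean R_m = (6.9 − 4.5 + 1.4 + 4.4 − 0.8) / 5 = 1.4800%
Σ(R_i − R̄_i)(R_m − R̄_m) = 27.1580  ⇒  Cov = 27.1580 / 4 = 6.7895
Σ(R_m − R̄_m)² = 78.8680  ⇒  Var(R_m) = 78.8680 / 4 = 19.7170
β = Cov / Var(R_m) = 6.7895 / 19.7170 = 0.3443

0.344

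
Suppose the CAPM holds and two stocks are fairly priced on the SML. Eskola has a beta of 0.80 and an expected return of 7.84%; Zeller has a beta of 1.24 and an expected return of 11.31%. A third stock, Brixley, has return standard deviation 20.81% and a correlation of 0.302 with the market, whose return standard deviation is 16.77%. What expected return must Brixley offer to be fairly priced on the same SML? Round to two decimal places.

MRP = (11.31% − 7.84%) / (1.24 − 0.80) = 7.8864%
R_f = 7.84% − 0.80 × 7.8864% = 1.5309%
β_Brixley = ρ·σ_i/σ_m = 0.302 × 20.81 / 16.77 = 0.3748
E(R_Brixley) = R_f + β × MRP = 1.5309% + 0.3748 × 7.8864% = 4.49%

4.49%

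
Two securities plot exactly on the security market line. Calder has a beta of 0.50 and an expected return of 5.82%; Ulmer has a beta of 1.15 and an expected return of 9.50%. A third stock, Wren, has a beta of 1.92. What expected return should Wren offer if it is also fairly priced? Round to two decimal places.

13.86%

MRP (SML slope) = (9.50% − 5.82%) / (1.15 − 0.50) = 3.68% / 0.65 = 5.6615%
R_f (intercept) = 5.82% − 0.50 × 5.6615% = 2.9893%
E(R_Wren) = R_f + β × MRP = 2.9893% + 1.92 × 5.6615% = 13.86%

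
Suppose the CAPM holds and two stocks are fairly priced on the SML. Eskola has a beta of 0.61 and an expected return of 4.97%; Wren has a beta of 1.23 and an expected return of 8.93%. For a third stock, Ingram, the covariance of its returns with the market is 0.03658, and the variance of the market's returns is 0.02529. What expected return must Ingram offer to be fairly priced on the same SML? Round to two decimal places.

MRP = (8.93% − 4.97%) / (1.23 − 0.61) = 6.3871%
R_f = 4.97% − 0.61 × 6.3871% = 1.0739%
β_Ingram = Cov / Var(R_m) = 0.03658 / 0.02529 = 1.4464
E(R_Ingram) = R_f + β × MRP = 1.0739% + 1.4464 × 6.3871% = 10.31%

10.31%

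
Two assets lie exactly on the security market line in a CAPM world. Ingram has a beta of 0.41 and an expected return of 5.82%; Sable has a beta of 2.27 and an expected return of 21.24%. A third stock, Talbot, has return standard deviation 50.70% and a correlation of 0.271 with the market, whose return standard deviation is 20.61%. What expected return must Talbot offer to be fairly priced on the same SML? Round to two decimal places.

7.95%

MRP = (21.24% − 5.82%) / (2.27 − 0.41) = 8.2903%
R_f = 5.82% − 0.41 × 8.2903% = 2.4210%
β_Talbot = ρ·σ_i/σ_m = 0.271 × 50.70 / 20.61 = 0.6667
E(R_Talbot) = R_f + β × MRP = 2.4210% + 0.6667 × 8.2903% = 7.95%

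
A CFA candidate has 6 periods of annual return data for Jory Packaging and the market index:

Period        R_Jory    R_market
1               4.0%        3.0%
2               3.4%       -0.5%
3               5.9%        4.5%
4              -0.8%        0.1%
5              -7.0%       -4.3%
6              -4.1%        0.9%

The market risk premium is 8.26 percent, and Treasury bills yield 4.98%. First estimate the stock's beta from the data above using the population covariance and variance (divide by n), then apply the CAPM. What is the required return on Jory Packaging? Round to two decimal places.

Mean R_i = (4.0 + 3.4 + 5.9 − 0.8 − 7.0 − 4.1) / 6 = 0.2333%
Mean R_m = (3.0 − 0.5 + 4.5 + 0.1 − 4.3 + 0.9) / 6 = 0.6167%
Σ(R_i − R̄_i)(R_m − R̄_m) = 62.3167  ⇒  Cov = 62.3167 / 6 = 10.3861
Σ(R_m − R̄_m)² = 46.5283  ⇒  Var(R_m) = 46.5283 / 6 = 7.7547
β = Cov / Var(R_m) = 10.3861 / 7.7547 = 1.3393
E(R) = R_f + β × MRP = 4.98% + 1.3393 × 8.26% = 16.04%

16.04%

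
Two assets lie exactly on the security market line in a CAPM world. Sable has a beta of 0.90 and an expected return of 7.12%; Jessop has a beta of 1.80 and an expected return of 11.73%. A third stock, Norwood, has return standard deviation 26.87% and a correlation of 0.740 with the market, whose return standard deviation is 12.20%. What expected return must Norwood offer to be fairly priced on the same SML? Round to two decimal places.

10.86%

MRP = (11.73% − 7.12%) / (1.80 − 0.90) = 5.1222%
R_f = 7.12% − 0.90 × 5.1222% = 2.5100%
β_Norwood = ρ·σ_i/σ_m = 0.740 × 26.87 / 12.20 = 1.6298
E(R_Norwood) = R_f + β × MRP = 2.5100% + 1.6298 × 5.1222% = 10.86%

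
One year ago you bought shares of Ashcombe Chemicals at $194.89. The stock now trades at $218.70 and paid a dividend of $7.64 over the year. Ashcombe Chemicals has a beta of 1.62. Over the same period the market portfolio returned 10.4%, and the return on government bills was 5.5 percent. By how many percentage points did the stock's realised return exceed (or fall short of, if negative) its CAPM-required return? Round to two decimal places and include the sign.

+2.70%

Realised HPR = (P1 + D1 − P0) / P0 = (218.70 + 7.64 − 194.89) / 194.89 = 31.45 / 194.89 = 16.1373%
MRP = 10.4% − 5.5% = 4.90%
CAPM required = R_f + β·MRP = 5.5% + 1.62 × 4.9% = 13.4380%
α = realised − required = 16.1373% − 13.4380% = +2.70%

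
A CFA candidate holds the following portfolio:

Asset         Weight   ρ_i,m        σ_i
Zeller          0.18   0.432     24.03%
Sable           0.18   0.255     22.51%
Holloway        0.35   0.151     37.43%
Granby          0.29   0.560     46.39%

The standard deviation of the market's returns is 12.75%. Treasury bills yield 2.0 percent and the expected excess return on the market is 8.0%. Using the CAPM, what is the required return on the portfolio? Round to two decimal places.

β_Zeller = 0.432 × 24.03% / 12.75% = 0.8142
β_Sable = 0.255 × 22.51% / 12.75% = 0.4502
β_Holloway = 0.151 × 37.43% / 12.75% = 0.4433
β_Granby = 0.560 × 46.39% / 12.75% = 2.0375
β_P = Σ w_i β_i = 0.18×0.8142 + 0.18×0.4502 + 0.35×0.4433 + 0.29×2.0375 = 0.9736
E(R_P) = R_f + β_P × MRP = 2.0% + 0.9736 × 8.0% = 9.79%

9.79%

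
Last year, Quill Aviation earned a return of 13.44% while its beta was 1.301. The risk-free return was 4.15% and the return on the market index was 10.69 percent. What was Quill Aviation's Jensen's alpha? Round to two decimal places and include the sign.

+0.78%

Market excess return = 10.69% − 4.15% = 6.54%
CAPM benchmark = R_f + β(R_m − R_f) = 4.15% + 1.301 × 6.54% = 12.65854%
α = actual − benchmark = 13.44% − 12.65854% = +0.78%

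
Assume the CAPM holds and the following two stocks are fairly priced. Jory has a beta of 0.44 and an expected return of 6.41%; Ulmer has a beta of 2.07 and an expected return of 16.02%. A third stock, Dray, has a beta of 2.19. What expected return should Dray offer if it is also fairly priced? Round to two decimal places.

16.73%

MRP (SML slope) = (16.02% − 6.41%) / (2.07 − 0.44) = 9.61% / 1.63 = 5.8957%
R_f (intercept) = 6.41% − 0.44 × 5.8957% = 3.8159%
E(R_Dray) = R_f + β × MRP = 3.8159% + 2.19 × 5.8957% = 16.73%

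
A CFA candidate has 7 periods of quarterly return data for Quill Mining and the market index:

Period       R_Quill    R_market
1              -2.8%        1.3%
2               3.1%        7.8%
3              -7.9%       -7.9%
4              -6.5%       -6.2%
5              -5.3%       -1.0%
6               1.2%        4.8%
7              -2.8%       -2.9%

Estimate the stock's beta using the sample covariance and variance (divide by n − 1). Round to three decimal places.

0.673

Mean R_i = (-2.8 + 3.1 − 7.9 − 6.5 − 5.3 + 1.2 − 2.8) / 7 = -3.0000%
Mean R_m = (1.3 + 7.8 − 7.9 − 6.2 − 1.0 + 4.8 − 2.9) / 7 = -0.5857%
Σ(R_i − R̄_i)(R_m − R̄_m) = 130.1300  ⇒  Cov = 130.1300 / 6 = 21.6883
Σ(R_m − R̄_m)² = 193.4286  ⇒  Var(R_m) = 193.4286 / 6 = 32.2381
β = Cov / Var(R_m) = 21.6883 / 32.2381 = 0.6728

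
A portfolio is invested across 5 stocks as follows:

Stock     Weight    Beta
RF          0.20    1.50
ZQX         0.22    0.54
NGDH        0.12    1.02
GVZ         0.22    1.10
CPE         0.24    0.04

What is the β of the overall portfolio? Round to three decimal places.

0.793

β_P = Σ w_i β_i = 0.20×1.50 + 0.22×0.54 + 0.12×1.02 + 0.22×1.10 + 0.24×0.04 = 0.7928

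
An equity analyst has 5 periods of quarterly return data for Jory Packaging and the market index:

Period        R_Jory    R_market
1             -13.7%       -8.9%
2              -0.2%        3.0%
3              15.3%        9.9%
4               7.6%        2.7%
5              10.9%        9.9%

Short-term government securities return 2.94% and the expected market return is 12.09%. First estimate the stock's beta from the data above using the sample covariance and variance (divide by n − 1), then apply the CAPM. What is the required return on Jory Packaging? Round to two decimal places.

Mean R_i = (-13.7 − 0.2 + 15.3 + 7.6 + 10.9) / 5 = 3.9800%
Mean R_m = (-8.9 + 3.0 + 9.9 + 2.7 + 9.9) / 5 = 3.3200%
Σ(R_i − R̄_i)(R_m − R̄_m) = 335.1620  ⇒  Cov = 335.1620 / 4 = 83.7905
Σ(R_m − R̄_m)² = 236.4080  ⇒  Var(R_m) = 236.4080 / 4 = 59.1020
β = Cov / Var(R_m) = 83.7905 / 59.1020 = 1.4177
MRP = 12.09% − 2.94% = 9.15%
E(R) = R_f + β × MRP = 2.94% + 1.4177 × 9.15% = 15.91%

15.91%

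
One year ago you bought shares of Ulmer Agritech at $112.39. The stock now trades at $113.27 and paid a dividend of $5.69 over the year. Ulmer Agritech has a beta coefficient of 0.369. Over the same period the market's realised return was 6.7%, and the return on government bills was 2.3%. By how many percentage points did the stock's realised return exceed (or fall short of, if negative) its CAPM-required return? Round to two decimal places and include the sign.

+1.92%

Realised HPR = (P1 + D1 − P0) / P0 = (113.27 + 5.69 − 112.39) / 112.39 = 6.57 / 112.39 = 5.8457%
MRP = 6.7% − 2.3% = 4.40%
CAPM required = R_f + β·MRP = 2.3% + 0.369 × 4.4% = 3.9236%
α = realised − required = 5.8457% − 3.9236% = +1.92%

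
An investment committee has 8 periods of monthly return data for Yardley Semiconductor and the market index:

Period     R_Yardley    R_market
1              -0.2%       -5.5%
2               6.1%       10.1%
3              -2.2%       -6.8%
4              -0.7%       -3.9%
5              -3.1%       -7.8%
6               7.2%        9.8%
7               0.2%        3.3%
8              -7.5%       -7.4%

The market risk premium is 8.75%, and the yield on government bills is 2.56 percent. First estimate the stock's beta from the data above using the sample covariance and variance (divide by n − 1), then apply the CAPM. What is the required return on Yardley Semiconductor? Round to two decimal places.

7.52%

Mean R_i = (-0.2 + 6.1 − 2.2 − 0.7 − 3.1 + 7.2 + 0.2 − 7.5) / 8 = -0.0250%
Mean R_m = (-5.5 + 10.1 − 6.8 − 3.9 − 7.8 + 9.8 + 3.3 − 7.4) / 8 = -1.0250%
Σ(R_i − R̄_i)(R_m − R̄_m) = 231.0950  ⇒  Cov = 231.0950 / 7 = 33.0136
Σ(R_m − R̄_m)² = 407.8350  ⇒  Var(R_m) = 407.8350 / 7 = 58.2621
β = Cov / Var(R_m) = 33.0136 / 58.2621 = 0.5666
E(R) = R_f + β × MRP = 2.56% + 0.5666 × 8.75% = 7.52%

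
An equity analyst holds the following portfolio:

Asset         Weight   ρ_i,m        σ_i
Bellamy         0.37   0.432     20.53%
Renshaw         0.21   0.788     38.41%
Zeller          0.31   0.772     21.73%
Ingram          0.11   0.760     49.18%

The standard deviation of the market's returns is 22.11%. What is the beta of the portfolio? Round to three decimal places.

0.857

β_Bellamy = 0.432 × 20.53% / 22.11% = 0.4011
β_Renshaw = 0.788 × 38.41% / 22.11% = 1.3689
β_Zeller = 0.772 × 21.73% / 22.11% = 0.7587
β_Ingram = 0.760 × 49.18% / 22.11% = 1.6905
β_P = Σ w_i β_i = 0.37×0.4011 + 0.21×1.3689 + 0.31×0.7587 + 0.11×1.6905 = 0.8570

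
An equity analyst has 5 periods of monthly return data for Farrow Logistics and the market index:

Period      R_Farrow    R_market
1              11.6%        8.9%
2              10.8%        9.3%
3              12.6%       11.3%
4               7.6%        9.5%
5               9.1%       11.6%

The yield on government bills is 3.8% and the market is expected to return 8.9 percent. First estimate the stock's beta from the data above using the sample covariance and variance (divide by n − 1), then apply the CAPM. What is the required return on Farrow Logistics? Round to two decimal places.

4.31%

Mean R_i = (11.6 + 10.8 + 12.6 + 7.6 + 9.1) / 5 = 10.3400%
Mean R_m = (8.9 + 9.3 + 11.3 + 9.5 + 11.6) / 5 = 10.1200%
Σ(R_i − R̄_i)(R_m − R̄_m) = 0.6160  ⇒  Cov = 0.6160 / 4 = 0.1540
Σ(R_m − R̄_m)² = 6.1280  ⇒  Var(R_m) = 6.1280 / 4 = 1.5320
β = Cov / Var(R_m) = 0.1540 / 1.5320 = 0.1005
MRP = 8.9% − 3.8% = 5.10%
E(R) = R_f + β × MRP = 3.8% + 0.1005 × 5.1% = 4.31%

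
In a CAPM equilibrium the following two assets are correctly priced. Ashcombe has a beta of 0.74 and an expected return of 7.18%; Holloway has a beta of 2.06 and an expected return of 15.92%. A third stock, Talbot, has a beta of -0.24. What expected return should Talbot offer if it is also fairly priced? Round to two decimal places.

MRP (SML slope) = (15.92% − 7.18%) / (2.06 − 0.74) = 8.74% / 1.32 = 6.6212%
R_f (intercept) = 7.18% − 0.74 × 6.6212% = 2.2803%
E(R_Talbot) = R_f + β × MRP = 2.2803% + -0.24 × 6.6212% = 0.69%

0.69%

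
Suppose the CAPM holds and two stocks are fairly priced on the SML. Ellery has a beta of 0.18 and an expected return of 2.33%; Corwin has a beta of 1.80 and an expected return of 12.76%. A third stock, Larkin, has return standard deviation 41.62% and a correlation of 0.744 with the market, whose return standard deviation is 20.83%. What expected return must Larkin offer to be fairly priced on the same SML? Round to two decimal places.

MRP = (12.76% − 2.33%) / (1.80 − 0.18) = 6.4383%
R_f = 2.33% − 0.18 × 6.4383% = 1.1711%
β_Larkin = ρ·σ_i/σ_m = 0.744 × 41.62 / 20.83 = 1.4866
E(R_Larkin) = R_f + β × MRP = 1.1711% + 1.4866 × 6.4383% = 10.74%

10.74%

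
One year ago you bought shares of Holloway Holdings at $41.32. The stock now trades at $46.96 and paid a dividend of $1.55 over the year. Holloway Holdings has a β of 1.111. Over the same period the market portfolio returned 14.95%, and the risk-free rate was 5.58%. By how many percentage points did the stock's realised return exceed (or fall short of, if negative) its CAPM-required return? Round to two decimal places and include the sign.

+1.41%

Realised HPR = (P1 + D1 − P0) / P0 = (46.96 + 1.55 − 41.32) / 41.32 = 7.19 / 41.32 = 17.4008%
MRP = 14.95% − 5.58% = 9.37%
CAPM required = R_f + β·MRP = 5.58% + 1.111 × 9.37% = 15.99007%
α = realised − required = 17.4008% − 15.99007% = +1.41%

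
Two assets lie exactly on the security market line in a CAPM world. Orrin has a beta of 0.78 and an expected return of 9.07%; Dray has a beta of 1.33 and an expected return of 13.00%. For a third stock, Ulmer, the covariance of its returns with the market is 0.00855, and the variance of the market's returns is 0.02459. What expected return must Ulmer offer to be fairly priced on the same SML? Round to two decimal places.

MRP = (13.00% − 9.07%) / (1.33 − 0.78) = 7.1455%
R_f = 9.07% − 0.78 × 7.1455% = 3.4965%
β_Ulmer = Cov / Var(R_m) = 0.00855 / 0.02459 = 0.3477
E(R_Ulmer) = R_f + β × MRP = 3.4965% + 0.3477 × 7.1455% = 5.98%

5.98%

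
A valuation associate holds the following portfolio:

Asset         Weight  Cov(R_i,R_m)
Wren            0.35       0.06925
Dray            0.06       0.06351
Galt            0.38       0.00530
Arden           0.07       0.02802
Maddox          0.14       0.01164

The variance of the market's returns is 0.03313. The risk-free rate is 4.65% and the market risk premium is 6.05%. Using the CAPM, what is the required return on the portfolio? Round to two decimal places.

10.80%

β_Wren = 0.06925 / 0.03313 = 2.0903
β_Dray = 0.06351 / 0.03313 = 1.9170
β_Galt = 0.00530 / 0.03313 = 0.1600
β_Arden = 0.02802 / 0.03313 = 0.8458
β_Maddox = 0.01164 / 0.03313 = 0.3513
β_P = Σ w_i β_i = 0.35×2.0903 + 0.06×1.9170 + 0.38×0.1600 + 0.07×0.8458 + 0.14×0.3513 = 1.0158
E(R_P) = R_f + β_P × MRP = 4.65% + 1.0158 × 6.05% = 10.80%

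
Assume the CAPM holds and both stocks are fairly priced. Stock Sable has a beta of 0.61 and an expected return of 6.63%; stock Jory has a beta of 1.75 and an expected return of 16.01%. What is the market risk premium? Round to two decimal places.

8.23%

Both satisfy E(R) = R_f + β·MRP, so the slope of the SML is
MRP = (16.01% − 6.63%) / (1.75 − 0.61) = 9.38% / 1.14 = 8.2281%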